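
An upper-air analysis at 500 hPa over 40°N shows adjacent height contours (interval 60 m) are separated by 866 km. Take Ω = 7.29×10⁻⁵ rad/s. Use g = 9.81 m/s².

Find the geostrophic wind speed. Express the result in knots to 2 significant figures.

14 knots

Coriolis parameter at 40°N:
f = 2Ω sin φ = 2 × 7.29×10⁻⁵ × sin 40° = 9.37×10⁻⁵ s⁻¹
Height gradient: |∂Z/∂n| = 60 m / 866000 m = 6.93×10⁻⁵
On a pressure surface, geostrophic balance gives V_g = (g/f)|∂Z/∂n|:
V_g = 9.81 × 6.93×10⁻⁵ / 9.37×10⁻⁵ = 7.25 m/s
Converting: 7.25 m/s × 1.944 = 14 knots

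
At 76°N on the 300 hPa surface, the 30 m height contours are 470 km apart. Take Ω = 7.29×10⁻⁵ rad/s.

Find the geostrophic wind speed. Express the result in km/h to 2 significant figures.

16 km/h

Coriolis parameter at 76°N:
f = 2Ω sin φ = 2 × 7.29×10⁻⁵ × sin 76° = 1.41×10⁻⁴ s⁻¹
Height gradient: |∂Z/∂n| = 30 m / 470000 m = 6.38×10⁻⁵
On a pressure surface, geostrophic balance gives V_g = (g/f)|∂Z/∂n|:
V_g = 9.81 × 6.38×10⁻⁵ / 1.41×10⁻⁴ = 4.43 m/s
Converting: 4.43 m/s × 3.6 = 16 km/h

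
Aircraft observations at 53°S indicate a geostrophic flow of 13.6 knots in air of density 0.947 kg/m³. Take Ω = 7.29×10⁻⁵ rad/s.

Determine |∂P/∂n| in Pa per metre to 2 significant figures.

Coriolis parameter at 53°S:
f = 2Ω sin φ = 2 × 7.29×10⁻⁵ × sin 53° = 1.16×10⁻⁴ s⁻¹
Wind speed in SI: 13.6 knots = 7.00 m/s
Geostrophic balance rearranged: |∂P/∂n| = f ρ V_g
|∂P/∂n| = 1.16×10⁻⁴ × 0.947 × 7.00 = 7.71×10⁻⁴ Pa/m

7.7×10⁻⁴ Pa/m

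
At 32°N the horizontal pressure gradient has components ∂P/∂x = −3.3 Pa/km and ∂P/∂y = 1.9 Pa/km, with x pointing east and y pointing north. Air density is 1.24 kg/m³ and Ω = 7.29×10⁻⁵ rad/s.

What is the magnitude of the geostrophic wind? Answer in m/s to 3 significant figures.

Coriolis parameter at 32°N:
f = 2Ω sin φ = 2 × 7.29×10⁻⁵ × sin 32° = 7.73×10⁻⁵ s⁻¹
Component geostrophic relations (x east, y north):
u_g = −(1/(fρ)) ∂P/∂y,  v_g = (1/(fρ)) ∂P/∂x
u_g = −(1.9×10⁻³)/(7.73×10⁻⁵ × 1.24) = −19.8 m/s;  v_g = (−3.3×10⁻³)/(7.73×10⁻⁵ × 1.24) = −34.4 m/s
|V_g| = √(u_g² + v_g²) = 39.7 m/s

39.7 m/s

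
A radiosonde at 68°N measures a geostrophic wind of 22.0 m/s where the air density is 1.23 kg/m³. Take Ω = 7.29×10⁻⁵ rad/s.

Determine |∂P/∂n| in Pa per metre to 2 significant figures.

Coriolis parameter at 68°N:
f = 2Ω sin φ = 2 × 7.29×10⁻⁵ × sin 68° = 1.35×10⁻⁴ s⁻¹
Geostrophic balance rearranged: |∂P/∂n| = f ρ V_g
|∂P/∂n| = 1.35×10⁻⁴ × 1.23 × 22.0 = 3.66×10⁻³ Pa/m

3.7×10⁻³ Pa/m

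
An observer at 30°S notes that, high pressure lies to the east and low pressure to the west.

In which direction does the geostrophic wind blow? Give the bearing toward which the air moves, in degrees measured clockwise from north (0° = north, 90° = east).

The pressure-gradient force points toward the west (bearing 270°).
Geostrophic balance: in the Southern Hemisphere the Coriolis force deflects motion to the left, so the geostrophic wind blows 90° to the left of the pressure-gradient force (low pressure on the right).
Rotating 270° by 90° counterclockwise gives 180° — the wind blows toward the south.

180°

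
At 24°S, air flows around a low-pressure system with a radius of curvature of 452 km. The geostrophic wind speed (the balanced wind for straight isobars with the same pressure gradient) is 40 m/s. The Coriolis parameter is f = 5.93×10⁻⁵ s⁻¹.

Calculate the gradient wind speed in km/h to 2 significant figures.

79 km/h

Around a low, centrifugal force acts outward with Coriolis, so pressure-gradient force balances both:
(1/ρ)|∂P/∂n| = fV + V²/R  →  V² + fR·V − fR·V_g = 0
With fR = 5.93×10⁻⁵ × 452×10³ m = 26.8 m/s:
V = [−fR + √((fR)² + 4 fR V_g)]/2 = [−26.8 + √(26.8² + 4×26.8×40)]/2 = 22 m/s
Subgeostrophic (V < V_g = 40 m/s), as expected around a low.
Converting: 22 m/s × 3.6 = 79 km/h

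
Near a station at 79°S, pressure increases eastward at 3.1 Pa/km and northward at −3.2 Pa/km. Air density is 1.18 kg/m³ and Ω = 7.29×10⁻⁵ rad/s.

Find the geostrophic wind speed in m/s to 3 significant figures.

26.4 m/s

Coriolis parameter at 79°S:
f = 2Ω sin φ = 2 × 7.29×10⁻⁵ × sin 79° = 1.43×10⁻⁴ s⁻¹
In the Southern Hemisphere f is negative: f = −1.43×10⁻⁴ s⁻¹.
Component geostrophic relations (x east, y north):
u_g = −(1/(fρ)) ∂P/∂y,  v_g = (1/(fρ)) ∂P/∂x
u_g = −(−3.2×10⁻³)/(−1.43×10⁻⁴ × 1.18) = −18.9 m/s;  v_g = (3.1×10⁻³)/(−1.43×10⁻⁴ × 1.18) = −18.4 m/s
|V_g| = √(u_g² + v_g²) = 26.4 m/s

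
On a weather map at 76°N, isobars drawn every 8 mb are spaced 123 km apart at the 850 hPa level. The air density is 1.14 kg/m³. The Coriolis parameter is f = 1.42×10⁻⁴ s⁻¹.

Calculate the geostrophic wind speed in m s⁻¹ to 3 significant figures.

40.2 m s⁻¹

Pressure gradient: |∂P/∂n| = 800 Pa / 123000 m = 6.50×10⁻³ Pa/m
Geostrophic balance (pressure-gradient force = Coriolis force):
V_g = (1/(fρ)) |∂P/∂n| = 6.50×10⁻³ / (1.42×10⁻⁴ × 1.14) = 40.2 m/s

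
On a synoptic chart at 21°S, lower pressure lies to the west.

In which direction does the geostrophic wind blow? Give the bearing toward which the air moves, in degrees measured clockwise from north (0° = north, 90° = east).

180°

The pressure-gradient force points toward the west (bearing 270°).
Geostrophic balance: in the Southern Hemisphere the Coriolis force deflects motion to the left, so the geostrophic wind blows 90° to the left of the pressure-gradient force (low pressure on the right).
Rotating 270° by 90° counterclockwise gives 180° — the wind blows toward the south.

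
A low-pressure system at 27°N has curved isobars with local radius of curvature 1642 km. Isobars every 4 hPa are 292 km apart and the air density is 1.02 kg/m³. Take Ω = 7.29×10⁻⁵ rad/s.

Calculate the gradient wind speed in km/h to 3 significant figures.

62.9 km/h

Coriolis parameter at 27°N:
f = 2Ω sin φ = 2 × 7.29×10⁻⁵ × sin 27° = 6.62×10⁻⁵ s⁻¹
Pressure gradient: |∂P/∂n| = 400 Pa / 292000 m = 1.37×10⁻³ Pa/m
Geostrophic speed: V_g = |∂P/∂n|/(fρ) = 1.37×10⁻³/(6.62×10⁻⁵ × 1.02) = 20.3 m/s
Around a low, centrifugal force acts outward with Coriolis, so pressure-gradient force balances both:
(1/ρ)|∂P/∂n| = fV + V²/R  →  V² + fR·V − fR·V_g = 0
With fR = 6.62×10⁻⁵ × 1642×10³ m = 109 m/s:
V = [−fR + √((fR)² + 4 fR V_g)]/2 = [−109 + √(109² + 4×109×20.3)]/2 = 17.5 m/s
Subgeostrophic (V < V_g = 20.3 m/s), as expected around a low.
Converting: 17.5 m/s × 3.6 = 62.9 km/h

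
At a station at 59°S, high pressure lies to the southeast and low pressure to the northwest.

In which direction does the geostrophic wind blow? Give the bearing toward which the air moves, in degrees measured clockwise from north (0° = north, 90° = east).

The pressure-gradient force points toward the northwest (bearing 315°).
Geostrophic balance: in the Southern Hemisphere the Coriolis force deflects motion to the left, so the geostrophic wind blows 90° to the left of the pressure-gradient force (low pressure on the right).
Rotating 315° by 90° counterclockwise gives 225° — the wind blows toward the southwest.

225°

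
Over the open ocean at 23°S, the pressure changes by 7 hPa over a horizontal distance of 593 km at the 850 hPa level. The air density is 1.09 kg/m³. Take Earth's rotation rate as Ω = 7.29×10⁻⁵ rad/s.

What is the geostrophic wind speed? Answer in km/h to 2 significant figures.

68 km/h

Coriolis parameter at 23°S:
f = 2Ω sin φ = 2 × 7.29×10⁻⁵ × sin 23° = 5.70×10⁻⁵ s⁻¹
Pressure gradient: |∂P/∂n| = 700 Pa / 593000 m = 1.18×10⁻³ Pa/m
Geostrophic balance (pressure-gradient force = Coriolis force):
V_g = (1/(fρ)) |∂P/∂n| = 1.18×10⁻³ / (5.70×10⁻⁵ × 1.09) = 19.0 m/s
Converting: 19.0 m/s × 3.6 = 68 km/h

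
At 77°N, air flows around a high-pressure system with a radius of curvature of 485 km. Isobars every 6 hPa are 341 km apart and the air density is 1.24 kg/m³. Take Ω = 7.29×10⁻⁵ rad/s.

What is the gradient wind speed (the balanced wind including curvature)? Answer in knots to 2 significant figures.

Coriolis parameter at 77°N:
f = 2Ω sin φ = 2 × 7.29×10⁻⁵ × sin 77° = 1.42×10⁻⁴ s⁻¹
Pressure gradient: |∂P/∂n| = 600 Pa / 341000 m = 1.76×10⁻³ Pa/m
Geostrophic speed: V_g = |∂P/∂n|/(fρ) = 1.76×10⁻³/(1.42×10⁻⁴ × 1.24) = 9.99 m/s
Around a high, pressure-gradient force acts outward with centrifugal, so Coriolis balances both:
fV = (1/ρ)|∂P/∂n| + V²/R  →  V² − fR·V + fR·V_g = 0
With fR = 1.42×10⁻⁴ × 485×10³ m = 68.9 m/s:
V = [fR − √((fR)² − 4 fR V_g)]/2 = [68.9 − √(68.9² − 4×68.9×9.99)]/2 = 12.1 m/s
Supergeostrophic (V > V_g = 9.99 m/s), as expected around a high.
Converting: 12.1 m/s × 1.944 = 24 knots

24 knots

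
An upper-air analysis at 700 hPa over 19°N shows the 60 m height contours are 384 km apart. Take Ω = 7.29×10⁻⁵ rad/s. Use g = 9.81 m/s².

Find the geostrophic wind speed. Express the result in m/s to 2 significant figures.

32 m/s

Coriolis parameter at 19°N:
f = 2Ω sin φ = 2 × 7.29×10⁻⁵ × sin 19° = 4.75×10⁻⁵ s⁻¹
Height gradient: |∂Z/∂n| = 60 m / 384000 m = 1.56×10⁻⁴
On a pressure surface, geostrophic balance gives V_g = (g/f)|∂Z/∂n|:
V_g = 9.81 × 1.56×10⁻⁴ / 4.75×10⁻⁵ = 32.3 m/s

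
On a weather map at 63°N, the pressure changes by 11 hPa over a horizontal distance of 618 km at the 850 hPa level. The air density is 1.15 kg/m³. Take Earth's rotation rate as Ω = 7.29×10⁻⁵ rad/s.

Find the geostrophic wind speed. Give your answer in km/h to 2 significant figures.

43 km/h

Coriolis parameter at 63°N:
f = 2Ω sin φ = 2 × 7.29×10⁻⁵ × sin 63° = 1.30×10⁻⁴ s⁻¹
Pressure gradient: |∂P/∂n| = 1100 Pa / 618000 m = 1.78×10⁻³ Pa/m
Geostrophic balance (pressure-gradient force = Coriolis force):
V_g = (1/(fρ)) |∂P/∂n| = 1.78×10⁻³ / (1.30×10⁻⁴ × 1.15) = 11.9 m/s
Converting: 11.9 m/s × 3.6 = 43 km/h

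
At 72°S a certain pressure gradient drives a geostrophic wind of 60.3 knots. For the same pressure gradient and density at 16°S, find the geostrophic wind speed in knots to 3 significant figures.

208 knots

With the same pressure gradient and density, V_g ∝ 1/f ∝ 1/sin φ.
V₂ = V₁ · sin φ₁ / sin φ₂ = 60.3 × sin 72° / sin 16°
V₂ = 60.3 × 0.9511/0.2756 = 208 knots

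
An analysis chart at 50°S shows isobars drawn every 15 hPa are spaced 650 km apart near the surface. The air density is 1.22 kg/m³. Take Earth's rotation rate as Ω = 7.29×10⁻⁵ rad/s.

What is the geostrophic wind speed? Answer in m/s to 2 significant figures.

Coriolis parameter at 50°S:
f = 2Ω sin φ = 2 × 7.29×10⁻⁵ × sin 50° = 1.12×10⁻⁴ s⁻¹
Pressure gradient: |∂P/∂n| = 1500 Pa / 650000 m = 2.31×10⁻³ Pa/m
Geostrophic balance (pressure-gradient force = Coriolis force):
V_g = (1/(fρ)) |∂P/∂n| = 2.31×10⁻³ / (1.12×10⁻⁴ × 1.22) = 16.9 m/s

17 m/s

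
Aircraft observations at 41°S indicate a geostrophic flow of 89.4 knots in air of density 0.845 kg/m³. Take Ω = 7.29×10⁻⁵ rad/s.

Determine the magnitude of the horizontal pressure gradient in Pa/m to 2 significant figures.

3.7×10⁻³ Pa/m

Coriolis parameter at 41°S:
f = 2Ω sin φ = 2 × 7.29×10⁻⁵ × sin 41° = 9.57×10⁻⁵ s⁻¹
Wind speed in SI: 89.4 knots = 46.0 m/s
Geostrophic balance rearranged: |∂P/∂n| = f ρ V_g
|∂P/∂n| = 9.57×10⁻⁵ × 0.845 × 46.0 = 3.72×10⁻³ Pa/m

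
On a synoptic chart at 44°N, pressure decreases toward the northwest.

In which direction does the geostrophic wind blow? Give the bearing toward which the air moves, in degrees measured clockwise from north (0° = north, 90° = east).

The pressure-gradient force points toward the northwest (bearing 315°).
Geostrophic balance: in the Northern Hemisphere the Coriolis force deflects motion to the right, so the geostrophic wind blows 90° to the right of the pressure-gradient force (low pressure on the left).
Rotating 315° by 90° clockwise gives 045° — the wind blows toward the northeast.

045°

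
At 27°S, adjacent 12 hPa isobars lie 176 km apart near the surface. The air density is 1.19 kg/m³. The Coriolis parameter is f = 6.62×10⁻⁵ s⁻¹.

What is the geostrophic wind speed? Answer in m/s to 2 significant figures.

87 m/s

Pressure gradient: |∂P/∂n| = 1200 Pa / 176000 m = 6.82×10⁻³ Pa/m
Geostrophic balance (pressure-gradient force = Coriolis force):
V_g = (1/(fρ)) |∂P/∂n| = 6.82×10⁻³ / (6.62×10⁻⁵ × 1.19) = 86.5 m/s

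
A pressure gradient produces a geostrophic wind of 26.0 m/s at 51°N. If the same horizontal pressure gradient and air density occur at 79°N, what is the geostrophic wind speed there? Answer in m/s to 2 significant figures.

With the same pressure gradient and density, V_g ∝ 1/f ∝ 1/sin φ.
V₂ = V₁ · sin φ₁ / sin φ₂ = 26.0 × sin 51° / sin 79°
V₂ = 26.0 × 0.7771/0.9816 = 21 m/s

21 m/s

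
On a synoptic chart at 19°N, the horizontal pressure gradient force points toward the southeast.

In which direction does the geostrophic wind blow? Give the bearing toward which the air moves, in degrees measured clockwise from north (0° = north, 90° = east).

225°

The pressure-gradient force points toward the southeast (bearing 135°).
Geostrophic balance: in the Northern Hemisphere the Coriolis force deflects motion to the right, so the geostrophic wind blows 90° to the right of the pressure-gradient force (low pressure on the left).
Rotating 135° by 90° clockwise gives 225° — the wind blows toward the southwest.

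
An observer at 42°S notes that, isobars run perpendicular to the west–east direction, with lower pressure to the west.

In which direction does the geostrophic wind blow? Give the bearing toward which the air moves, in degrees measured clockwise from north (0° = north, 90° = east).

180°

The pressure-gradient force points toward the west (bearing 270°).
Geostrophic balance: in the Southern Hemisphere the Coriolis force deflects motion to the left, so the geostrophic wind blows 90° to the left of the pressure-gradient force (low pressure on the right).
Rotating 270° by 90° counterclockwise gives 180° — the wind blows toward the south.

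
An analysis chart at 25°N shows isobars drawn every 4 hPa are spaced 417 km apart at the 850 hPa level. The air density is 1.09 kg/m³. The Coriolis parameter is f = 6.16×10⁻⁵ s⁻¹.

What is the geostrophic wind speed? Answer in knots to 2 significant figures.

Pressure gradient: |∂P/∂n| = 400 Pa / 417000 m = 9.59×10⁻⁴ Pa/m
Geostrophic balance (pressure-gradient force = Coriolis force):
V_g = (1/(fρ)) |∂P/∂n| = 9.59×10⁻⁴ / (6.16×10⁻⁵ × 1.09) = 14.3 m/s
Converting: 14.3 m/s × 1.944 = 28 knots

28 knots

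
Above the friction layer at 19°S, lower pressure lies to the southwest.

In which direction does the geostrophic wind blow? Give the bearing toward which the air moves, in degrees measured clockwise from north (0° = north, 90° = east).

The pressure-gradient force points toward the southwest (bearing 225°).
Geostrophic balance: in the Southern Hemisphere the Coriolis force deflects motion to the left, so the geostrophic wind blows 90° to the left of the pressure-gradient force (low pressure on the right).
Rotating 225° by 90° counterclockwise gives 135° — the wind blows toward the southeast.

135°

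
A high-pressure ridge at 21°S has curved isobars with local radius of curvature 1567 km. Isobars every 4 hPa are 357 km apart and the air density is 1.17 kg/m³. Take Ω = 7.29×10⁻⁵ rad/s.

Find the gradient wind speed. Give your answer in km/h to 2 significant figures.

100 km/h

Coriolis parameter at 21°S:
f = 2Ω sin φ = 2 × 7.29×10⁻⁵ × sin 21° = 5.23×10⁻⁵ s⁻¹
Pressure gradient: |∂P/∂n| = 400 Pa / 357000 m = 1.12×10⁻³ Pa/m
Geostrophic speed: V_g = |∂P/∂n|/(fρ) = 1.12×10⁻³/(5.23×10⁻⁵ × 1.17) = 18.3 m/s
Around a high, pressure-gradient force acts outward with centrifugal, so Coriolis balances both:
fV = (1/ρ)|∂P/∂n| + V²/R  →  V² − fR·V + fR·V_g = 0
With fR = 5.23×10⁻⁵ × 1567×10³ m = 81.9 m/s:
V = [fR − √((fR)² − 4 fR V_g)]/2 = [81.9 − √(81.9² − 4×81.9×18.3)]/2 = 27.7 m/s
Supergeostrophic (V > V_g = 18.3 m/s), as expected around a high.
Converting: 27.7 m/s × 3.6 = 100 km/h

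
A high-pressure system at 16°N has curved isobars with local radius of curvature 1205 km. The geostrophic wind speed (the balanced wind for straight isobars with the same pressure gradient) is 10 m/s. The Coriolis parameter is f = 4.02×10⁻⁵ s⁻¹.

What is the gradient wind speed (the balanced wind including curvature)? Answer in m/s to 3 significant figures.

14.1 m/s

Around a high, pressure-gradient force acts outward with centrifugal, so Coriolis balances both:
fV = (1/ρ)|∂P/∂n| + V²/R  →  V² − fR·V + fR·V_g = 0
With fR = 4.02×10⁻⁵ × 1205×10³ m = 48.4 m/s:
V = [fR − √((fR)² − 4 fR V_g)]/2 = [48.4 − √(48.4² − 4×48.4×10)]/2 = 14.1 m/s
Supergeostrophic (V > V_g = 10 m/s), as expected around a high.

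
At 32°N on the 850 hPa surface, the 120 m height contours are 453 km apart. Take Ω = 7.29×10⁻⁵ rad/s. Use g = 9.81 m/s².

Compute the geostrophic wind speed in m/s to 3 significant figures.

33.6 m/s

Coriolis parameter at 32°N:
f = 2Ω sin φ = 2 × 7.29×10⁻⁵ × sin 32° = 7.73×10⁻⁵ s⁻¹
Height gradient: |∂Z/∂n| = 120 m / 453000 m = 2.65×10⁻⁴
On a pressure surface, geostrophic balance gives V_g = (g/f)|∂Z/∂n|:
V_g = 9.81 × 2.65×10⁻⁴ / 7.73×10⁻⁵ = 33.6 m/s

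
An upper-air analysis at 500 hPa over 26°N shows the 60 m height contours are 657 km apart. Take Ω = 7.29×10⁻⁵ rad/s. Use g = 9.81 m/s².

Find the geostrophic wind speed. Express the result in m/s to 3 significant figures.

Coriolis parameter at 26°N:
f = 2Ω sin φ = 2 × 7.29×10⁻⁵ × sin 26° = 6.39×10⁻⁵ s⁻¹
Height gradient: |∂Z/∂n| = 60 m / 657000 m = 9.13×10⁻⁵
On a pressure surface, geostrophic balance gives V_g = (g/f)|∂Z/∂n|:
V_g = 9.81 × 9.13×10⁻⁵ / 6.39×10⁻⁵ = 14.0 m/s

14.0 m/s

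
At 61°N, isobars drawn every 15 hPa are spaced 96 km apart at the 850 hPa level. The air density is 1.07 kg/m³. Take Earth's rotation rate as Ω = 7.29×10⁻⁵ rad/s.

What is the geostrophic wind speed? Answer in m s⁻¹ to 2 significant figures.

110 m s⁻¹

Coriolis parameter at 61°N:
f = 2Ω sin φ = 2 × 7.29×10⁻⁵ × sin 61° = 1.28×10⁻⁴ s⁻¹
Pressure gradient: |∂P/∂n| = 1500 Pa / 96000 m = 1.56×10⁻² Pa/m
Geostrophic balance (pressure-gradient force = Coriolis force):
V_g = (1/(fρ)) |∂P/∂n| = 1.56×10⁻² / (1.28×10⁻⁴ × 1.07) = 115 m/s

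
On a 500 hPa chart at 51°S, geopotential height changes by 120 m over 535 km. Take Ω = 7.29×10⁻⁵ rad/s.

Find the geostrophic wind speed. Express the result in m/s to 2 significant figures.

Coriolis parameter at 51°S:
f = 2Ω sin φ = 2 × 7.29×10⁻⁵ × sin 51° = 1.13×10⁻⁴ s⁻¹
Height gradient: |∂Z/∂n| = 120 m / 535000 m = 2.24×10⁻⁴
On a pressure surface, geostrophic balance gives V_g = (g/f)|∂Z/∂n|:
V_g = 9.81 × 2.24×10⁻⁴ / 1.13×10⁻⁴ = 19.4 m/s

19 m/s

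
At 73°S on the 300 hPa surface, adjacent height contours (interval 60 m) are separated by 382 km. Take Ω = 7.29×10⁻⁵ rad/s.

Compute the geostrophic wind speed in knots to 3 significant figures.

21.5 knots

Coriolis parameter at 73°S:
f = 2Ω sin φ = 2 × 7.29×10⁻⁵ × sin 73° = 1.39×10⁻⁴ s⁻¹
Height gradient: |∂Z/∂n| = 60 m / 382000 m = 1.57×10⁻⁴
On a pressure surface, geostrophic balance gives V_g = (g/f)|∂Z/∂n|:
V_g = 9.81 × 1.57×10⁻⁴ / 1.39×10⁻⁴ = 11.1 m/s
Converting: 11.1 m/s × 1.944 = 21.5 knots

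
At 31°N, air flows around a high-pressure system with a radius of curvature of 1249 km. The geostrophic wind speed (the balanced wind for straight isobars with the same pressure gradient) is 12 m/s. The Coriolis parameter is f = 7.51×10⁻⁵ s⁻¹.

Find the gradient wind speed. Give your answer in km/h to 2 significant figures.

Around a high, pressure-gradient force acts outward with centrifugal, so Coriolis balances both:
fV = (1/ρ)|∂P/∂n| + V²/R  →  V² − fR·V + fR·V_g = 0
With fR = 7.51×10⁻⁵ × 1249×10³ m = 93.8 m/s:
V = [fR − √((fR)² − 4 fR V_g)]/2 = [93.8 − √(93.8² − 4×93.8×12)]/2 = 14.1 m/s
Supergeostrophic (V > V_g = 12 m/s), as expected around a high.
Converting: 14.1 m/s × 3.6 = 51 km/h

51 km/h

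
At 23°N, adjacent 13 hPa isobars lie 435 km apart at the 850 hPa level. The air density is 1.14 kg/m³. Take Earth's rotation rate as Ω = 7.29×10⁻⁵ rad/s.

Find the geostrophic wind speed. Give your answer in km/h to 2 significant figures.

Coriolis parameter at 23°N:
f = 2Ω sin φ = 2 × 7.29×10⁻⁵ × sin 23° = 5.70×10⁻⁵ s⁻¹
Pressure gradient: |∂P/∂n| = 1300 Pa / 435000 m = 2.99×10⁻³ Pa/m
Geostrophic balance (pressure-gradient force = Coriolis force):
V_g = (1/(fρ)) |∂P/∂n| = 2.99×10⁻³ / (5.70×10⁻⁵ × 1.14) = 46.0 m/s
Converting: 46.0 m/s × 3.6 = 170 km/h

170 km/h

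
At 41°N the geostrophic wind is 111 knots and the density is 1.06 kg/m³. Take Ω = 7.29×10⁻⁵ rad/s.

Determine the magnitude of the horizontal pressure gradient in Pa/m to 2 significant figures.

Coriolis parameter at 41°N:
f = 2Ω sin φ = 2 × 7.29×10⁻⁵ × sin 41° = 9.57×10⁻⁵ s⁻¹
Wind speed in SI: 111 knots = 57.1 m/s
Geostrophic balance rearranged: |∂P/∂n| = f ρ V_g
|∂P/∂n| = 9.57×10⁻⁵ × 1.06 × 57.1 = 5.79×10⁻³ Pa/m

5.8×10⁻³ Pa/m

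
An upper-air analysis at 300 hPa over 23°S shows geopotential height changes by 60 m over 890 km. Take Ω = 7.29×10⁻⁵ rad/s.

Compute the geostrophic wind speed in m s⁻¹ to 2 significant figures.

12 m s⁻¹

Coriolis parameter at 23°S:
f = 2Ω sin φ = 2 × 7.29×10⁻⁵ × sin 23° = 5.70×10⁻⁵ s⁻¹
Height gradient: |∂Z/∂n| = 60 m / 890000 m = 6.74×10⁻⁵
On a pressure surface, geostrophic balance gives V_g = (g/f)|∂Z/∂n|:
V_g = 9.81 × 6.74×10⁻⁵ / 5.70×10⁻⁵ = 11.6 m/s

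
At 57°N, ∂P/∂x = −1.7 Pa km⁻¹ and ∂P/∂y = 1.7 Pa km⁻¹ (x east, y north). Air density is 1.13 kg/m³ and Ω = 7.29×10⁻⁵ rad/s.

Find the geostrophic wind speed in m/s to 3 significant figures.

17.4 m/s

Coriolis parameter at 57°N:
f = 2Ω sin φ = 2 × 7.29×10⁻⁵ × sin 57° = 1.22×10⁻⁴ s⁻¹
Component geostrophic relations (x east, y north):
u_g = −(1/(fρ)) ∂P/∂y,  v_g = (1/(fρ)) ∂P/∂x
u_g = −(1.7×10⁻³)/(1.22×10⁻⁴ × 1.13) = −12.3 m/s;  v_g = (−1.7×10⁻³)/(1.22×10⁻⁴ × 1.13) = −12.3 m/s
|V_g| = √(u_g² + v_g²) = 17.4 m/s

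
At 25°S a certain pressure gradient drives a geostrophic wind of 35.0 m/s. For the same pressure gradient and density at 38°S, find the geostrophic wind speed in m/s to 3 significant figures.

With the same pressure gradient and density, V_g ∝ 1/f ∝ 1/sin φ.
V₂ = V₁ · sin φ₁ / sin φ₂ = 35.0 × sin 25° / sin 38°
V₂ = 35.0 × 0.4226/0.6157 = 24.0 m/s

24.0 m/s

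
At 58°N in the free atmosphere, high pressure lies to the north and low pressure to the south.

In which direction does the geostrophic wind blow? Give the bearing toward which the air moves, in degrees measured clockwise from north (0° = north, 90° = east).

270°

The pressure-gradient force points toward the south (bearing 180°).
Geostrophic balance: in the Northern Hemisphere the Coriolis force deflects motion to the right, so the geostrophic wind blows 90° to the right of the pressure-gradient force (low pressure on the left).
Rotating 180° by 90° clockwise gives 270° — the wind blows toward the west.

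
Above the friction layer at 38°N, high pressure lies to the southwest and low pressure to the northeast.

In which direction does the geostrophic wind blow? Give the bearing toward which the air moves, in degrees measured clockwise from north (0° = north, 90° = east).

The pressure-gradient force points toward the northeast (bearing 045°).
Geostrophic balance: in the Northern Hemisphere the Coriolis force deflects motion to the right, so the geostrophic wind blows 90° to the right of the pressure-gradient force (low pressure on the left).
Rotating 045° by 90° clockwise gives 135° — the wind blows toward the southeast.

135°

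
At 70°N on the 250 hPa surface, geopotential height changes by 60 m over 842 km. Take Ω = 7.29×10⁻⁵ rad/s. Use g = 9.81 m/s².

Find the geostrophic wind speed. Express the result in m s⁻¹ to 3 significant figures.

Coriolis parameter at 70°N:
f = 2Ω sin φ = 2 × 7.29×10⁻⁵ × sin 70° = 1.37×10⁻⁴ s⁻¹
Height gradient: |∂Z/∂n| = 60 m / 842000 m = 7.13×10⁻⁵
On a pressure surface, geostrophic balance gives V_g = (g/f)|∂Z/∂n|:
V_g = 9.81 × 7.13×10⁻⁵ / 1.37×10⁻⁴ = 5.10 m/s

5.10 m s⁻¹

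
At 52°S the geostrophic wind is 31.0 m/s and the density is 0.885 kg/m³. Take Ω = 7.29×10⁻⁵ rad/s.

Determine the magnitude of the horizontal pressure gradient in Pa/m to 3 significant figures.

3.15×10⁻³ Pa/m

Coriolis parameter at 52°S:
f = 2Ω sin φ = 2 × 7.29×10⁻⁵ × sin 52° = 1.15×10⁻⁴ s⁻¹
Geostrophic balance rearranged: |∂P/∂n| = f ρ V_g
|∂P/∂n| = 1.15×10⁻⁴ × 0.885 × 31.0 = 3.15×10⁻³ Pa/m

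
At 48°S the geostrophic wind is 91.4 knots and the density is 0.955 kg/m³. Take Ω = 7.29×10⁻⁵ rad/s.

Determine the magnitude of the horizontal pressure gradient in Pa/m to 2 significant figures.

Coriolis parameter at 48°S:
f = 2Ω sin φ = 2 × 7.29×10⁻⁵ × sin 48° = 1.08×10⁻⁴ s⁻¹
Wind speed in SI: 91.4 knots = 47.0 m/s
Geostrophic balance rearranged: |∂P/∂n| = f ρ V_g
|∂P/∂n| = 1.08×10⁻⁴ × 0.955 × 47.0 = 4.87×10⁻³ Pa/m

4.9×10⁻³ Pa/m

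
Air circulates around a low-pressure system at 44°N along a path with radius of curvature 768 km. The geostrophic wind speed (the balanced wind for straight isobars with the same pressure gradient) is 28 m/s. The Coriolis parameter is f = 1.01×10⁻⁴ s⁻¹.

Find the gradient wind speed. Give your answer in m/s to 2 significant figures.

Around a low, centrifugal force acts outward with Coriolis, so pressure-gradient force balances both:
(1/ρ)|∂P/∂n| = fV + V²/R  →  V² + fR·V − fR·V_g = 0
With fR = 1.01×10⁻⁴ × 768×10³ m = 77.6 m/s:
V = [−fR + √((fR)² + 4 fR V_g)]/2 = [−77.6 + √(77.6² + 4×77.6×28)]/2 = 21.8 m/s
Subgeostrophic (V < V_g = 28 m/s), as expected around a low.

22 m/s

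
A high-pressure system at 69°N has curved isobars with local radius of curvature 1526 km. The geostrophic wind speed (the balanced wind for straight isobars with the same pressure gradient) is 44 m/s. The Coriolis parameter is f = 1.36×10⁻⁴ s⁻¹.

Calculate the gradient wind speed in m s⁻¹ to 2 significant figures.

Around a high, pressure-gradient force acts outward with centrifugal, so Coriolis balances both:
fV = (1/ρ)|∂P/∂n| + V²/R  →  V² − fR·V + fR·V_g = 0
With fR = 1.36×10⁻⁴ × 1526×10³ m = 208 m/s:
V = [fR − √((fR)² − 4 fR V_g)]/2 = [208 − √(208² − 4×208×44)]/2 = 63.3 m/s
Supergeostrophic (V > V_g = 44 m/s), as expected around a high.

63 m s⁻¹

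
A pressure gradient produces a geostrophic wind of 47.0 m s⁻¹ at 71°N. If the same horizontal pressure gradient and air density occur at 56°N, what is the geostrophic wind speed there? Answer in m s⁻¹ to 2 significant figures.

54 m s⁻¹

With the same pressure gradient and density, V_g ∝ 1/f ∝ 1/sin φ.
V₂ = V₁ · sin φ₁ / sin φ₂ = 47.0 × sin 71° / sin 56°
V₂ = 47.0 × 0.9455/0.8290 = 54 m s⁻¹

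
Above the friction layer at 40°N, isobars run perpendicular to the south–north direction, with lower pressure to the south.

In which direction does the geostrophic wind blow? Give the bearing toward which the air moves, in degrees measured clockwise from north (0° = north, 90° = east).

The pressure-gradient force points toward the south (bearing 180°).
Geostrophic balance: in the Northern Hemisphere the Coriolis force deflects motion to the right, so the geostrophic wind blows 90° to the right of the pressure-gradient force (low pressure on the left).
Rotating 180° by 90° clockwise gives 270° — the wind blows toward the west.

270°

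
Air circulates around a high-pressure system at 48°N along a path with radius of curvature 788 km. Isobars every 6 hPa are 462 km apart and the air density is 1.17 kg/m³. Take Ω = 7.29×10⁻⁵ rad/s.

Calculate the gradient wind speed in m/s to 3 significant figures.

Coriolis parameter at 48°N:
f = 2Ω sin φ = 2 × 7.29×10⁻⁵ × sin 48° = 1.08×10⁻⁴ s⁻¹
Pressure gradient: |∂P/∂n| = 600 Pa / 462000 m = 1.30×10⁻³ Pa/m
Geostrophic speed: V_g = |∂P/∂n|/(fρ) = 1.30×10⁻³/(1.08×10⁻⁴ × 1.17) = 10.2 m/s
Around a high, pressure-gradient force acts outward with centrifugal, so Coriolis balances both:
fV = (1/ρ)|∂P/∂n| + V²/R  →  V² − fR·V + fR·V_g = 0
With fR = 1.08×10⁻⁴ × 788×10³ m = 85.4 m/s:
V = [fR − √((fR)² − 4 fR V_g)]/2 = [85.4 − √(85.4² − 4×85.4×10.2)]/2 = 11.9 m/s
Supergeostrophic (V > V_g = 10.2 m/s), as expected around a high.

11.9 m/s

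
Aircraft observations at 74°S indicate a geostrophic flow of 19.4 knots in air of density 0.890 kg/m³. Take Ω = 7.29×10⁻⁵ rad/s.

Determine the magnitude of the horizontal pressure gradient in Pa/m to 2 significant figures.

1.2×10⁻³ Pa/m

Coriolis parameter at 74°S:
f = 2Ω sin φ = 2 × 7.29×10⁻⁵ × sin 74° = 1.40×10⁻⁴ s⁻¹
Wind speed in SI: 19.4 knots = 9.98 m/s
Geostrophic balance rearranged: |∂P/∂n| = f ρ V_g
|∂P/∂n| = 1.40×10⁻⁴ × 0.890 × 9.98 = 1.24×10⁻³ Pa/m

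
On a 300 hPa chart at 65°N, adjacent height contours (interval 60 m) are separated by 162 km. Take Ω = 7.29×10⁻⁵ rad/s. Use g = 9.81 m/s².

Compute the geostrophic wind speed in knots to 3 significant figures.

Coriolis parameter at 65°N:
f = 2Ω sin φ = 2 × 7.29×10⁻⁵ × sin 65° = 1.32×10⁻⁴ s⁻¹
Height gradient: |∂Z/∂n| = 60 m / 162000 m = 3.70×10⁻⁴
On a pressure surface, geostrophic balance gives V_g = (g/f)|∂Z/∂n|:
V_g = 9.81 × 3.70×10⁻⁴ / 1.32×10⁻⁴ = 27.5 m/s
Converting: 27.5 m/s × 1.944 = 53.4 knots

53.4 knots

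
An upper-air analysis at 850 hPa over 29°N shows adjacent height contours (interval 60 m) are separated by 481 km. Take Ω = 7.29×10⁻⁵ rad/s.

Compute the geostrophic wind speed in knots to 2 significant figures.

Coriolis parameter at 29°N:
f = 2Ω sin φ = 2 × 7.29×10⁻⁵ × sin 29° = 7.07×10⁻⁵ s⁻¹
Height gradient: |∂Z/∂n| = 60 m / 481000 m = 1.25×10⁻⁴
On a pressure surface, geostrophic balance gives V_g = (g/f)|∂Z/∂n|:
V_g = 9.81 × 1.25×10⁻⁴ / 7.07×10⁻⁵ = 17.3 m/s
Converting: 17.3 m/s × 1.944 = 34 knots

34 knots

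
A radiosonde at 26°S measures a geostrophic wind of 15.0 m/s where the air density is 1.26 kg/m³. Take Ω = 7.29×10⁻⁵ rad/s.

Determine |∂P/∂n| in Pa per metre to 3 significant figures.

Coriolis parameter at 26°S:
f = 2Ω sin φ = 2 × 7.29×10⁻⁵ × sin 26° = 6.39×10⁻⁵ s⁻¹
Geostrophic balance rearranged: |∂P/∂n| = f ρ V_g
|∂P/∂n| = 6.39×10⁻⁵ × 1.26 × 15.0 = 1.21×10⁻³ Pa/m

1.21×10⁻³ Pa/m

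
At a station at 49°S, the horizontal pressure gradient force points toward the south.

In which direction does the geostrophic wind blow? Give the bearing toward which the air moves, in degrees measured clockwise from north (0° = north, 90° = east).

The pressure-gradient force points toward the south (bearing 180°).
Geostrophic balance: in the Southern Hemisphere the Coriolis force deflects motion to the left, so the geostrophic wind blows 90° to the left of the pressure-gradient force (low pressure on the right).
Rotating 180° by 90° counterclockwise gives 090° — the wind blows toward the east.

090°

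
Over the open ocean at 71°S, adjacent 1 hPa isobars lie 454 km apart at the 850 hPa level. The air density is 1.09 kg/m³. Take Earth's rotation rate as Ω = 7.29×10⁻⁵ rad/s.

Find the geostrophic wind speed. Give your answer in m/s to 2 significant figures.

Coriolis parameter at 71°S:
f = 2Ω sin φ = 2 × 7.29×10⁻⁵ × sin 71° = 1.38×10⁻⁴ s⁻¹
Pressure gradient: |∂P/∂n| = 100 Pa / 454000 m = 2.20×10⁻⁴ Pa/m
Geostrophic balance (pressure-gradient force = Coriolis force):
V_g = (1/(fρ)) |∂P/∂n| = 2.20×10⁻⁴ / (1.38×10⁻⁴ × 1.09) = 1.47 m/s

1.5 m/s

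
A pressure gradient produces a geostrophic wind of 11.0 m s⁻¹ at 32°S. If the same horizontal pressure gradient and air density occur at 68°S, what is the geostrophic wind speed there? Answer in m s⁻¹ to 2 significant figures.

6.3 m s⁻¹

With the same pressure gradient and density, V_g ∝ 1/f ∝ 1/sin φ.
V₂ = V₁ · sin φ₁ / sin φ₂ = 11.0 × sin 32° / sin 68°
V₂ = 11.0 × 0.5299/0.9272 = 6.3 m s⁻¹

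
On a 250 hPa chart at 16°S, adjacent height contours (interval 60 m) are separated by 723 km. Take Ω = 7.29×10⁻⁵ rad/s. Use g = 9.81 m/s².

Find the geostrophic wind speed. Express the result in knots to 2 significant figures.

39 knots

Coriolis parameter at 16°S:
f = 2Ω sin φ = 2 × 7.29×10⁻⁵ × sin 16° = 4.02×10⁻⁵ s⁻¹
Height gradient: |∂Z/∂n| = 60 m / 723000 m = 8.30×10⁻⁵
On a pressure surface, geostrophic balance gives V_g = (g/f)|∂Z/∂n|:
V_g = 9.81 × 8.30×10⁻⁵ / 4.02×10⁻⁵ = 20.3 m/s
Converting: 20.3 m/s × 1.944 = 39 knots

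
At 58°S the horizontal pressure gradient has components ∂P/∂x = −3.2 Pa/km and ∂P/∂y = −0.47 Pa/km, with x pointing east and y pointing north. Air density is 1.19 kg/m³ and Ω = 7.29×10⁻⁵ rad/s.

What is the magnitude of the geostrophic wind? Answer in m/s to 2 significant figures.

22 m/s

Coriolis parameter at 58°S:
f = 2Ω sin φ = 2 × 7.29×10⁻⁵ × sin 58° = 1.24×10⁻⁴ s⁻¹
In the Southern Hemisphere f is negative: f = −1.24×10⁻⁴ s⁻¹.
Component geostrophic relations (x east, y north):
u_g = −(1/(fρ)) ∂P/∂y,  v_g = (1/(fρ)) ∂P/∂x
u_g = −(−0.47×10⁻³)/(−1.24×10⁻⁴ × 1.19) = −3.19 m/s;  v_g = (−3.2×10⁻³)/(−1.24×10⁻⁴ × 1.19) = 21.7 m/s
|V_g| = √(u_g² + v_g²) = 22.0 m/s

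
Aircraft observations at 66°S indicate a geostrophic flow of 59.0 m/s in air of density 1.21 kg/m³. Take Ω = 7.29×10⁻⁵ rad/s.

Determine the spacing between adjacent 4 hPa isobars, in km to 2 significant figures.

42 km

Coriolis parameter at 66°S:
f = 2Ω sin φ = 2 × 7.29×10⁻⁵ × sin 66° = 1.33×10⁻⁴ s⁻¹
Geostrophic balance rearranged: |∂P/∂n| = f ρ V_g
|∂P/∂n| = 1.33×10⁻⁴ × 1.21 × 59.0 = 9.51×10⁻³ Pa/m
Isobar spacing: Δn = ΔP/|∂P/∂n| = 400 Pa / 9.51×10⁻³ Pa/m = 42066 m ≈ 42 km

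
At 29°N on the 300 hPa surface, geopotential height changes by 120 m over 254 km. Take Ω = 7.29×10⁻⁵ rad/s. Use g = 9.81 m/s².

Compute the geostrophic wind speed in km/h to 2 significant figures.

Coriolis parameter at 29°N:
f = 2Ω sin φ = 2 × 7.29×10⁻⁵ × sin 29° = 7.07×10⁻⁵ s⁻¹
Height gradient: |∂Z/∂n| = 120 m / 254000 m = 4.72×10⁻⁴
On a pressure surface, geostrophic balance gives V_g = (g/f)|∂Z/∂n|:
V_g = 9.81 × 4.72×10⁻⁴ / 7.07×10⁻⁵ = 65.6 m/s
Converting: 65.6 m/s × 3.6 = 240 km/h

240 km/h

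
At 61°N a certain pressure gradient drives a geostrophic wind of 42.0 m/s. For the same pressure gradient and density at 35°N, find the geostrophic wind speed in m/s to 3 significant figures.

With the same pressure gradient and density, V_g ∝ 1/f ∝ 1/sin φ.
V₂ = V₁ · sin φ₁ / sin φ₂ = 42.0 × sin 61° / sin 35°
V₂ = 42.0 × 0.8746/0.5736 = 64.0 m/s

64.0 m/s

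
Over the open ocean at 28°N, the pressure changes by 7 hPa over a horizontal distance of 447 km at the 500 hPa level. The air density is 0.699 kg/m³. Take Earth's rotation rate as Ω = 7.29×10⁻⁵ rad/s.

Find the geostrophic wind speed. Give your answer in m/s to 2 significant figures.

Coriolis parameter at 28°N:
f = 2Ω sin φ = 2 × 7.29×10⁻⁵ × sin 28° = 6.84×10⁻⁵ s⁻¹
Pressure gradient: |∂P/∂n| = 700 Pa / 447000 m = 1.57×10⁻³ Pa/m
Geostrophic balance (pressure-gradient force = Coriolis force):
V_g = (1/(fρ)) |∂P/∂n| = 1.57×10⁻³ / (6.84×10⁻⁵ × 0.699) = 32.7 m/s

33 m/s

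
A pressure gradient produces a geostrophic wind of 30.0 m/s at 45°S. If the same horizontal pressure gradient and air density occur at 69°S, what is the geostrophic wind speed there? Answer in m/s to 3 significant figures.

With the same pressure gradient and density, V_g ∝ 1/f ∝ 1/sin φ.
V₂ = V₁ · sin φ₁ / sin φ₂ = 30.0 × sin 45° / sin 69°
V₂ = 30.0 × 0.7071/0.9336 = 22.7 m/s

22.7 m/s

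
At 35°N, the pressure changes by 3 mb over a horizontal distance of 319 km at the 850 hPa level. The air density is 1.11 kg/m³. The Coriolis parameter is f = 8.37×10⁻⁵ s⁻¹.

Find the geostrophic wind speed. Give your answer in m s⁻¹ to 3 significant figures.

Pressure gradient: |∂P/∂n| = 300 Pa / 319000 m = 9.40×10⁻⁴ Pa/m
Geostrophic balance (pressure-gradient force = Coriolis force):
V_g = (1/(fρ)) |∂P/∂n| = 9.40×10⁻⁴ / (8.37×10⁻⁵ × 1.11) = 10.1 m/s

10.1 m s⁻¹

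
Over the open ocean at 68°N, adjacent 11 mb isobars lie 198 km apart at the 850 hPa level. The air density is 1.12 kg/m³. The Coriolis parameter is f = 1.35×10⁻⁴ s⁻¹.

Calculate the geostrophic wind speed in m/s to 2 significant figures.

Pressure gradient: |∂P/∂n| = 1100 Pa / 198000 m = 5.56×10⁻³ Pa/m
Geostrophic balance (pressure-gradient force = Coriolis force):
V_g = (1/(fρ)) |∂P/∂n| = 5.56×10⁻³ / (1.35×10⁻⁴ × 1.12) = 36.7 m/s

37 m/s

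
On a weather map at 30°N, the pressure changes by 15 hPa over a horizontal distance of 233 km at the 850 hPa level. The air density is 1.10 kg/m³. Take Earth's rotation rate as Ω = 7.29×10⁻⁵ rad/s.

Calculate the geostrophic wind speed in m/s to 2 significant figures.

80 m/s

Coriolis parameter at 30°N:
f = 2Ω sin φ = 2 × 7.29×10⁻⁵ × sin 30° = 7.29×10⁻⁵ s⁻¹
Pressure gradient: |∂P/∂n| = 1500 Pa / 233000 m = 6.44×10⁻³ Pa/m
Geostrophic balance (pressure-gradient force = Coriolis force):
V_g = (1/(fρ)) |∂P/∂n| = 6.44×10⁻³ / (7.29×10⁻⁵ × 1.10) = 80.3 m/s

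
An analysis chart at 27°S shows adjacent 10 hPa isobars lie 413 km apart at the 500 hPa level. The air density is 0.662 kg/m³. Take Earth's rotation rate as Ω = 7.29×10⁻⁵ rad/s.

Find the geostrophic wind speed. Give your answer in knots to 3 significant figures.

107 knots

Coriolis parameter at 27°S:
f = 2Ω sin φ = 2 × 7.29×10⁻⁵ × sin 27° = 6.62×10⁻⁵ s⁻¹
Pressure gradient: |∂P/∂n| = 1000 Pa / 413000 m = 2.42×10⁻³ Pa/m
Geostrophic balance (pressure-gradient force = Coriolis force):
V_g = (1/(fρ)) |∂P/∂n| = 2.42×10⁻³ / (6.62×10⁻⁵ × 0.662) = 55.3 m/s
Converting: 55.3 m/s × 1.944 = 107 knots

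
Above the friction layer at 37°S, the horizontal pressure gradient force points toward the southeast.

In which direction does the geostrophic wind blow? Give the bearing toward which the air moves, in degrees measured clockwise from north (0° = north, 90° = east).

The pressure-gradient force points toward the southeast (bearing 135°).
Geostrophic balance: in the Southern Hemisphere the Coriolis force deflects motion to the left, so the geostrophic wind blows 90° to the left of the pressure-gradient force (low pressure on the right).
Rotating 135° by 90° counterclockwise gives 045° — the wind blows toward the northeast.

045°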